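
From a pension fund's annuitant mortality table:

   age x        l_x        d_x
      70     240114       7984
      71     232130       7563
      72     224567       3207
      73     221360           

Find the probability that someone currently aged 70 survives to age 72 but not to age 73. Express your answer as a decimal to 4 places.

We want 2|1q70 = (l_72 − l_73)/l_70.
This is the probability of reaching 72 but not 73, conditional on being alive at 70: (l_72 − l_73) / l_70.
= (224567 − 221360) / 240114 = 3207 / 240114 = 0.013356.

0.0134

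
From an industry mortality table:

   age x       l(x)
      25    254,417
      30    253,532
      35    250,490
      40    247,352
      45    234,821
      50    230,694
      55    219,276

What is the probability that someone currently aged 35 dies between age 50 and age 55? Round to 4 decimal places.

This is the probability of reaching 50 but not 55, conditional on being alive at 35: (l(50) − l(55)) / l(35).
= (230,694 − 219,276) / 250,490 = 11,418 / 250,490 = 0.045583.

0.0456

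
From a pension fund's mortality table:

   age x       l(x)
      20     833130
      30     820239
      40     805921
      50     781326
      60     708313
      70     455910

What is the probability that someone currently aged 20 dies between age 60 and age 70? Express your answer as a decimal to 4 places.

This is the probability of reaching 60 but not 70, conditional on being alive at 20: (l(60) − l(70)) / l(20).
= (708313 − 455910) / 833130 = 252403 / 833130 = 0.302958.

0.3030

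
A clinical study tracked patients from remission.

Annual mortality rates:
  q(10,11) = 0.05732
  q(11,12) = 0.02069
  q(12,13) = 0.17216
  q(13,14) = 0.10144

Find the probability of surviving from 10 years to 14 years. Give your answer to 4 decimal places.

0.6867

Chaining the interval survival probabilities: (1 − 0.05732) × (1 − 0.02069) × (1 − 0.17216) × (1 − 0.10144).
= 0.94268 × 0.97931 × 0.82784 × 0.89856 = 0.686717.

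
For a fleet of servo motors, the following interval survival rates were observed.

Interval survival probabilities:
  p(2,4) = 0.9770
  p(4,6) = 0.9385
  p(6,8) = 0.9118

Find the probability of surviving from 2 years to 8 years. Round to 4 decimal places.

0.8360

Survival from 2 to 8 is the product of surviving each interval: 0.9770 × 0.9385 × 0.9118.
= 0.836043.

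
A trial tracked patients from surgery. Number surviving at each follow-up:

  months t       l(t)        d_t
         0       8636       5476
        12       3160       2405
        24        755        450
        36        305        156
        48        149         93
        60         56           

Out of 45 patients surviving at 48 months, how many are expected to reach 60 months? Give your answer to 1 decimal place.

The relevant probability is 56/149 = 0.375839.
Expected number = 45 × 0.375839 = 16.9.

16.9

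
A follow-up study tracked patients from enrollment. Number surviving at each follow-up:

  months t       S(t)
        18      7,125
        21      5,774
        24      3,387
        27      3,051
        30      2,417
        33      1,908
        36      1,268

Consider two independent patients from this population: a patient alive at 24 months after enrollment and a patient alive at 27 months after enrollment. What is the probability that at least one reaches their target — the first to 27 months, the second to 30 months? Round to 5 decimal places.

p₁ = S(27)/S(24) = 3,051/3,387 = 0.900797; p₂ = S(30)/S(27) = 2,417/3,051 = 0.792199.
P(at least one) = 1 − (1−p₁)(1−p₂) = 1 − 0.099203 × 0.207801 = 0.979386.

0.97939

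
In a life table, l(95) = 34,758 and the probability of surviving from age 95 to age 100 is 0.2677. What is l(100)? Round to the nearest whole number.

l(100) = l(95) × p = 34,758 × 0.2677 = 9305.

9305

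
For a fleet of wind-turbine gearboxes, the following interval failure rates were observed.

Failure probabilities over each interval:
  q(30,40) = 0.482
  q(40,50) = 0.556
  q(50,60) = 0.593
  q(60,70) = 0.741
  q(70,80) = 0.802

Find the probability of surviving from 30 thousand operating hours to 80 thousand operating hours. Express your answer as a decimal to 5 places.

P(survive 30→80) = (1 − 0.482) × (1 − 0.556) × (1 − 0.593) × (1 − 0.741) × (1 − 0.802).
= 0.518 × 0.444 × 0.407 × 0.259 × 0.198 = 0.004800.

0.00480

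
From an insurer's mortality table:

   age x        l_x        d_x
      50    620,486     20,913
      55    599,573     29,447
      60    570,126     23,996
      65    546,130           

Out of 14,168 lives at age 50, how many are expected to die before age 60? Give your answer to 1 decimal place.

The relevant probability is 1 − 570,126/620,486 = 0.081162.
Expected number = 14,168 × 0.081162 = 1149.9.

1149.9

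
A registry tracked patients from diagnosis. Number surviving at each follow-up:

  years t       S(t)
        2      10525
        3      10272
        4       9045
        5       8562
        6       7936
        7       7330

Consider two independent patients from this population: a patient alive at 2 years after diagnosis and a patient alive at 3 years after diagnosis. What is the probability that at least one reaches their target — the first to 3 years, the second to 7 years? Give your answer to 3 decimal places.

p₁ = S(3)/S(2) = 10272/10525 = 0.975962; p₂ = S(7)/S(3) = 7330/10272 = 0.713590.
P(at least one) = 1 − (1−p₁)(1−p₂) = 1 − 0.024038 × 0.286410 = 0.993115.

0.993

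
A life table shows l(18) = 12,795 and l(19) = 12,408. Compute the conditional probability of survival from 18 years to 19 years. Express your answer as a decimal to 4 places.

0.9698

The conditional survival probability is l(19)/l(18) = 12,408/12,795 = 0.969754.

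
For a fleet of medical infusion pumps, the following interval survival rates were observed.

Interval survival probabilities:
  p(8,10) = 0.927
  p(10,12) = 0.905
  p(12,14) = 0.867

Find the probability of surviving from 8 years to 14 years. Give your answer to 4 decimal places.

Survival from 8 to 14 is the product of surviving each interval: 0.927 × 0.905 × 0.867.
= 0.727357.

0.7274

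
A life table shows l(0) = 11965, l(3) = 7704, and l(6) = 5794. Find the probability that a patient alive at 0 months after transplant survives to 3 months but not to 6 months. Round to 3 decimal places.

0.160

This is the probability of reaching 3 but not 6, conditional on being alive at 0: (l(3) − l(6)) / l(0).
= (7704 − 5794) / 11965 = 1910 / 11965 = 0.159632.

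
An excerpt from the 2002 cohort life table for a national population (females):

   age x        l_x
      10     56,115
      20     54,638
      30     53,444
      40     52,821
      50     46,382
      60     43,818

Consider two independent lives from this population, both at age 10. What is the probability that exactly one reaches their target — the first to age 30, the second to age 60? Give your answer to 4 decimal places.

p₁ = l_30/l_10 = 53,444/56,115 = 0.952401; p₂ = l_60/l_10 = 43,818/56,115 = 0.780861.
P(exactly one) = p₁(1−p₂) + (1−p₁)p₂ = 0.208708 + 0.037168 = 0.245876.

0.2459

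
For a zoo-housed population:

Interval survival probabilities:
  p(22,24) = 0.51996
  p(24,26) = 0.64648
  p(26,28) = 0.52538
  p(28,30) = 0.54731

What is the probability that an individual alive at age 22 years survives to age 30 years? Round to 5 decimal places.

0.09666

Chaining the interval survival probabilities: 0.51996 × 0.64648 × 0.52538 × 0.54731.
= 0.096657.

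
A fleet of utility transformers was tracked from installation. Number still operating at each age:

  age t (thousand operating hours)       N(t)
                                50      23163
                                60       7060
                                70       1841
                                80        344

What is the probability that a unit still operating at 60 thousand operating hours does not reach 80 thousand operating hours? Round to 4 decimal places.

P(fail before 80 | operational at 60) = 1 − N(80)/N(60) = 1 − 344/7060 = (6716)/7060 = 0.951275.

0.9513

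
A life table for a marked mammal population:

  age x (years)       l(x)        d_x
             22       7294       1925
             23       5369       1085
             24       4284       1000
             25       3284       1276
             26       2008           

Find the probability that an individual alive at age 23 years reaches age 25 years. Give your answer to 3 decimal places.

0.612

The conditional survival probability is l(25)/l(23) = 3284/5369 = 0.611660.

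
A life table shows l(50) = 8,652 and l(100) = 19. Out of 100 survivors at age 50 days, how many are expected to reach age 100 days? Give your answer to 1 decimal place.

The relevant probability is 19/8,652 = 0.002196.
Expected number = 100 × 0.002196 = 0.2.

0.2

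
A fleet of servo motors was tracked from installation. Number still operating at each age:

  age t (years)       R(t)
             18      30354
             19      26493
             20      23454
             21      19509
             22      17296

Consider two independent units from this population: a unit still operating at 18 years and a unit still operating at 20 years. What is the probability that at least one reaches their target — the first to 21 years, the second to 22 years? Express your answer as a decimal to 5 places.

0.90619

p₁ = R(21)/R(18) = 19509/30354 = 0.642716; p₂ = R(22)/R(20) = 17296/23454 = 0.737444.
P(at least one) = 1 − (1−p₁)(1−p₂) = 1 − 0.357284 × 0.262556 = 0.906193.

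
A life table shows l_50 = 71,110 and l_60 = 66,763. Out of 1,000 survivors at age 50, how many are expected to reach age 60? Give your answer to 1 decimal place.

938.9

The relevant probability is 66,763/71,110 = 0.938869.
Expected number = 1,000 × 0.938869 = 938.9.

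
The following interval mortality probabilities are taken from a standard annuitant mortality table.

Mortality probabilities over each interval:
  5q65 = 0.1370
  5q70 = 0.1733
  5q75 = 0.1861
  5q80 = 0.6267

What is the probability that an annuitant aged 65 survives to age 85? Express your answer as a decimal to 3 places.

0.217

Chaining the interval survival probabilities: (1 − 0.1370) × (1 − 0.1733) × (1 − 0.1861) × (1 − 0.6267).
= 0.8630 × 0.8267 × 0.8139 × 0.3733 = 0.216764.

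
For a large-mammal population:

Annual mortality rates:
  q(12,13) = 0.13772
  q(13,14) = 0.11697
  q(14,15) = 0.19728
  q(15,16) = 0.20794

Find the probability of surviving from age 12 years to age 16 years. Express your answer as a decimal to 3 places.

Survival from 12 to 16 is the product of surviving each interval: (1 − 0.13772) × (1 − 0.11697) × (1 − 0.19728) × (1 − 0.20794).
= 0.86228 × 0.88303 × 0.80272 × 0.79206 = 0.484112.

0.484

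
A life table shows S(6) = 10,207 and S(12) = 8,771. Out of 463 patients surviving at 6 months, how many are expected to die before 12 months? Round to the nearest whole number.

The relevant probability is 1 − 8,771/10,207 = 0.140688.
Expected number = 463 × 0.140688 = 65.

65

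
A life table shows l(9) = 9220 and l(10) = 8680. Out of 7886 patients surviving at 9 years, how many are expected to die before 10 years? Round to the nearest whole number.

The relevant probability is 1 − 8680/9220 = 0.058568.
Expected number = 7886 × 0.058568 = 462.

462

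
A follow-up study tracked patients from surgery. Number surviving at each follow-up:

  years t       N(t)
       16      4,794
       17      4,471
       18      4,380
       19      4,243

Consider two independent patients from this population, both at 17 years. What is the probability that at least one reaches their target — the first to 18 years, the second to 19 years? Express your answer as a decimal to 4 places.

0.9990

p₁ = N(18)/N(17) = 4,380/4,471 = 0.979647; p₂ = N(19)/N(17) = 4,243/4,471 = 0.949005.
P(at least one) = 1 − (1−p₁)(1−p₂) = 1 − 0.020353 × 0.050995 = 0.998962.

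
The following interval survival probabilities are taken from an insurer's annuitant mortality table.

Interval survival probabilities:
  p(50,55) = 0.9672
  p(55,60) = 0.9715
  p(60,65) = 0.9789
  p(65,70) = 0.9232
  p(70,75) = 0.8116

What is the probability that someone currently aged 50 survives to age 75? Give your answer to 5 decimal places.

0.68918

Survival from 50 to 75 is the product of surviving each interval: 0.9672 × 0.9715 × 0.9789 × 0.9232 × 0.8116.
= 0.689184.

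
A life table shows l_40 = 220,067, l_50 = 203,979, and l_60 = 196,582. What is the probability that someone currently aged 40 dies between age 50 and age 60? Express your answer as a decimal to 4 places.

We want 10|10q40 = (l_50 − l_60)/l_40.
This is the probability of reaching 50 but not 60, conditional on being alive at 40: (l_50 − l_60) / l_40.
= (203,979 − 196,582) / 220,067 = 7,397 / 220,067 = 0.033612.

0.0336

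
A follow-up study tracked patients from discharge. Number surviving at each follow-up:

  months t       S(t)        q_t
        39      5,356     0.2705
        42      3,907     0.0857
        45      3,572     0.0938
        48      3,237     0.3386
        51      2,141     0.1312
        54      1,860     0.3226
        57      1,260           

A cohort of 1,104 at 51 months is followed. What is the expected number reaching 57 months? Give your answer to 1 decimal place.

The relevant probability is 1,260/2,141 = 0.588510.
Expected number = 1,104 × 0.588510 = 649.7.

649.7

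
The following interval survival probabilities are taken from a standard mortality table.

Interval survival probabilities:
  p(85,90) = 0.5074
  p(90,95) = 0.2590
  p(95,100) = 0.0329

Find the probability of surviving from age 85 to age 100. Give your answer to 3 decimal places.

0.004

The overall survival probability is 0.5074 × 0.2590 × 0.0329.
= 0.004324.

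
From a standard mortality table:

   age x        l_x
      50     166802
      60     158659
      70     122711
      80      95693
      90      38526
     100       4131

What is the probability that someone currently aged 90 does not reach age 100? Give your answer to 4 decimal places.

0.8928

P(die before 100 | alive at 90) = 1 − l_100/l_90 = 1 − 4131/38526 = (34395)/38526 = 0.892774.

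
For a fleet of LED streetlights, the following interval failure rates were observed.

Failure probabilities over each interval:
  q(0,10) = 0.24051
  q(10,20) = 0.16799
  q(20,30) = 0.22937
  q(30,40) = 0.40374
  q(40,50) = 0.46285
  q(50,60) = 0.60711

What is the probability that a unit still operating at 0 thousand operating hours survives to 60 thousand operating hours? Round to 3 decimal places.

The overall survival probability is (1 − 0.24051) × (1 − 0.16799) × (1 − 0.22937) × (1 − 0.40374) × (1 − 0.46285) × (1 − 0.60711).
= 0.75949 × 0.83201 × 0.77063 × 0.59626 × 0.53715 × 0.39289 = 0.061277.

0.061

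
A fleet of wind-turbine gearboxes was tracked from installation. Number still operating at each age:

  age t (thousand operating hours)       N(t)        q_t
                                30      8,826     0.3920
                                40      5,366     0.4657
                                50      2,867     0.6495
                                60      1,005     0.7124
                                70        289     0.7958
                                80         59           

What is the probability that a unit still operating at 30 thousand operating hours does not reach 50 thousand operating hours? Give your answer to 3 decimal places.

P(fail before 50 | operational at 30) = 1 − N(50)/N(30) = 1 − 2,867/8,826 = (5,959)/8,826 = 0.675164.

0.675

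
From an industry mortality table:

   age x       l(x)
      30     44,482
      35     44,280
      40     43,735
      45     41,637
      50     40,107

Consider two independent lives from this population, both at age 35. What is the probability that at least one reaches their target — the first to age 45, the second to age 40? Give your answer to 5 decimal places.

0.99927

p₁ = l(45)/l(35) = 41,637/44,280 = 0.940312; p₂ = l(40)/l(35) = 43,735/44,280 = 0.987692.
P(at least one) = 1 − (1−p₁)(1−p₂) = 1 − 0.059688 × 0.012308 = 0.999265.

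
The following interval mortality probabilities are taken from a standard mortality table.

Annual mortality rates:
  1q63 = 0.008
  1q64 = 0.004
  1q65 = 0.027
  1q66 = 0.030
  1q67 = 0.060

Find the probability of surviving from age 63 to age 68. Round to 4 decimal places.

0.8766

The overall survival probability is (1 − 0.008) × (1 − 0.004) × (1 − 0.027) × (1 − 0.030) × (1 − 0.060).
= 0.992 × 0.996 × 0.973 × 0.970 × 0.940 = 0.876564.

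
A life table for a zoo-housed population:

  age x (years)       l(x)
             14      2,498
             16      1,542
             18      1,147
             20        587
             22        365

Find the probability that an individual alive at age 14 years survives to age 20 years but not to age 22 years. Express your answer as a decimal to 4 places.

This is the probability of reaching 20 but not 22, conditional on being alive at 14: (l(20) − l(22)) / l(14).
= (587 − 365) / 2,498 = 222 / 2,498 = 0.088871.

0.0889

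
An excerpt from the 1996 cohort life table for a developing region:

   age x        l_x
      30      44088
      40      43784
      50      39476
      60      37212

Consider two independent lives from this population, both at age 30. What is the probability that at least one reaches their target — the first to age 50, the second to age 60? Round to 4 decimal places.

p₁ = l_50/l_30 = 39476/44088 = 0.895391; p₂ = l_60/l_30 = 37212/44088 = 0.844039.
P(at least one) = 1 − (1−p₁)(1−p₂) = 1 − 0.104609 × 0.155961 = 0.983685.

0.9837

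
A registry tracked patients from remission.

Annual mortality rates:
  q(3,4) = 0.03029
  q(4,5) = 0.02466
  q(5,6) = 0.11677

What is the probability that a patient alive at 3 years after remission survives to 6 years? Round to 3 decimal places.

P(survive 3→6) = (1 − 0.03029) × (1 − 0.02466) × (1 − 0.11677).
= 0.96971 × 0.97534 × 0.88323 = 0.835356.

0.835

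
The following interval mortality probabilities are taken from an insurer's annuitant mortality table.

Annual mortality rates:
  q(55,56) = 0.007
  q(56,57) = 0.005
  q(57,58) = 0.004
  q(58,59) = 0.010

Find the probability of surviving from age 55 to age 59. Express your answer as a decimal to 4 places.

0.9742

Chaining the interval survival probabilities: (1 − 0.007) × (1 − 0.005) × (1 − 0.004) × (1 − 0.010).
= 0.993 × 0.995 × 0.996 × 0.990 = 0.974242.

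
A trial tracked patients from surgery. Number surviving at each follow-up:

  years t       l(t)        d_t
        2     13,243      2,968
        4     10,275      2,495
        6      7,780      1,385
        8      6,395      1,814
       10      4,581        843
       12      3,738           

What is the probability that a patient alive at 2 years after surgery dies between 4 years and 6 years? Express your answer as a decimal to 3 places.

0.188

This is the probability of reaching 4 but not 6, conditional on being alive at 2: (l(4) − l(6)) / l(2).
= (10,275 − 7,780) / 13,243 = 2,495 / 13,243 = 0.188401.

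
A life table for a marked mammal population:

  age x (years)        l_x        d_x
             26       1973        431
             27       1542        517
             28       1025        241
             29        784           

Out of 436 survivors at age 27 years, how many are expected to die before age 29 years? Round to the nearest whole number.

The relevant probability is 1 − 784/1542 = 0.491569.
Expected number = 436 × 0.491569 = 214.

214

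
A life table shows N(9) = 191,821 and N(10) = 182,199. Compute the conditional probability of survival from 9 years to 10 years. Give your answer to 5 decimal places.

0.94984

The conditional survival probability is N(10)/N(9) = 182,199/191,821 = 0.949839.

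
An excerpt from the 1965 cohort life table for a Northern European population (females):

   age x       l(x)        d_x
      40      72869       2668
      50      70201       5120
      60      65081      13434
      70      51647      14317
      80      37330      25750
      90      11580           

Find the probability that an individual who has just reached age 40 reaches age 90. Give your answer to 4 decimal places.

0.1589

The conditional survival probability is l(90)/l(40) = 11580/72869 = 0.158915.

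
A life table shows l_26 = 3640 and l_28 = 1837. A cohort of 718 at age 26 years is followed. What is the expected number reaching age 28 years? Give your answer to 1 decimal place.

The relevant probability is 1837/3640 = 0.504670.
Expected number = 718 × 0.504670 = 362.4.

362.4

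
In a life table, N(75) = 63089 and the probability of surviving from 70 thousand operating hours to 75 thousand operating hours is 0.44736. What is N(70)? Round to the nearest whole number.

N(70) = N(75) / p = 63089 / 0.44736 = 141025.

141025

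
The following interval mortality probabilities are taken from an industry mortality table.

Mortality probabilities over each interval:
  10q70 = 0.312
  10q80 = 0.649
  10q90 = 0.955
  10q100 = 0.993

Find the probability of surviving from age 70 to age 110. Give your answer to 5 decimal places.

0.00008

The overall survival probability is (1 − 0.312) × (1 − 0.649) × (1 − 0.955) × (1 − 0.993).
= 0.688 × 0.351 × 0.045 × 0.007 = 0.000076.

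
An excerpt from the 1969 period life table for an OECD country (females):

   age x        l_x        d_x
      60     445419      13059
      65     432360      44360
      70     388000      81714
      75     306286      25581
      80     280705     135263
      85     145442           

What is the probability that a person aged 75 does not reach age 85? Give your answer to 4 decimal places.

0.5251

P(die before 85 | alive at 75) = 1 − l_85/l_75 = 1 − 145442/306286 = (160844)/306286 = 0.525143.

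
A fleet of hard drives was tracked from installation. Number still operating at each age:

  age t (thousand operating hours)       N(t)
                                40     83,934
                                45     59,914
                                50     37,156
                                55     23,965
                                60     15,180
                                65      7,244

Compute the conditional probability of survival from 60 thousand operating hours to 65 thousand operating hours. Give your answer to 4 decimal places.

0.4772

The conditional survival probability is N(65)/N(60) = 7,244/15,180 = 0.477207.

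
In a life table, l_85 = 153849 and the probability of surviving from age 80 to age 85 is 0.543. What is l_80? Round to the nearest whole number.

l_80 = l_85 / p = 153849 / 0.543 = 283331.

283331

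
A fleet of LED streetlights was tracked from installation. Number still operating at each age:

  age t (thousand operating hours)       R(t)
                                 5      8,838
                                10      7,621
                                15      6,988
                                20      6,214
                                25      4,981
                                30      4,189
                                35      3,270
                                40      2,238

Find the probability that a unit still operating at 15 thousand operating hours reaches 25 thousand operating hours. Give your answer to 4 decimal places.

0.7128

The conditional survival probability is R(25)/R(15) = 4,981/6,988 = 0.712793.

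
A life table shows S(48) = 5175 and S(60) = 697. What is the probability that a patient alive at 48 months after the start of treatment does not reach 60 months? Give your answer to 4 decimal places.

0.8653

P(die before 60 | alive at 48) = 1 − S(60)/S(48) = 1 − 697/5175 = (4478)/5175 = 0.865314.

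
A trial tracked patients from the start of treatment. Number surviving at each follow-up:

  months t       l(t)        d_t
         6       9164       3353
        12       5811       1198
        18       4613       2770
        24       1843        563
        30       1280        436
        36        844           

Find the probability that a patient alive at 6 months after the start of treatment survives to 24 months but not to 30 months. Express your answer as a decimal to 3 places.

This is the probability of reaching 24 but not 30, conditional on being alive at 6: (l(24) − l(30)) / l(6).
= (1843 − 1280) / 9164 = 563 / 9164 = 0.061436.

0.061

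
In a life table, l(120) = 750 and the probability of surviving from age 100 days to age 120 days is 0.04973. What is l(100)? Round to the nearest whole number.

l(100) = l(120) / p = 750 / 0.04973 = 15081.

15081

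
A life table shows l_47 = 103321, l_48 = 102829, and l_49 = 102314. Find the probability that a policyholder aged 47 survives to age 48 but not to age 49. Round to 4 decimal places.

0.0050

We want 1|1q47 = (l_48 − l_49)/l_47.
This is the probability of reaching 48 but not 49, conditional on being alive at 47: (l_48 − l_49) / l_47.
= (102829 − 102314) / 103321 = 515 / 103321 = 0.004984.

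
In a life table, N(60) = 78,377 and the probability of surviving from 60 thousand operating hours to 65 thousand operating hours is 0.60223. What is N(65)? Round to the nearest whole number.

47201

N(65) = N(60) × p = 78,377 × 0.60223 = 47201.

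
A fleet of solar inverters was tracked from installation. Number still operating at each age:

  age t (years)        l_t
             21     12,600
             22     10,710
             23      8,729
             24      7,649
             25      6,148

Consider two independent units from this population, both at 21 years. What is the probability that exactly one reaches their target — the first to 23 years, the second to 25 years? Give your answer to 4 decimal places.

p₁ = l_23/l_21 = 8,729/12,600 = 0.692778; p₂ = l_25/l_21 = 6,148/12,600 = 0.487937.
P(exactly one) = p₁(1−p₂) + (1−p₁)p₂ = 0.354746 + 0.149905 = 0.504651.

0.5047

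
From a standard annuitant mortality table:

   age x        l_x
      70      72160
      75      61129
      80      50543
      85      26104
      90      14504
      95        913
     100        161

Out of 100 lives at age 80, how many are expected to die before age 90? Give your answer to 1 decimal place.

71.3

The relevant probability is 1 − 14504/50543 = 0.713036.
Expected number = 100 × 0.713036 = 71.3.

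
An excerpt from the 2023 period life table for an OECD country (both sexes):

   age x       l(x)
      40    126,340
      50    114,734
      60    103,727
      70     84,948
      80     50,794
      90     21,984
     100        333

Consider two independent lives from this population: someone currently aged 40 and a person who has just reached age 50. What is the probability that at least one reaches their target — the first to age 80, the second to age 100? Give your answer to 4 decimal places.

0.4038

p₁ = l(80)/l(40) = 50,794/126,340 = 0.402042; p₂ = l(100)/l(50) = 333/114,734 = 0.002902.
P(at least one) = 1 − (1−p₁)(1−p₂) = 1 − 0.597958 × 0.997098 = 0.403777.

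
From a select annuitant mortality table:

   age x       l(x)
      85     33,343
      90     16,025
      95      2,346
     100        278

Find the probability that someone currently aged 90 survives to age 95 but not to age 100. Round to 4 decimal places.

This is the probability of reaching 95 but not 100, conditional on being alive at 90: (l(95) − l(100)) / l(90).
= (2,346 − 278) / 16,025 = 2,068 / 16,025 = 0.129048.

0.1290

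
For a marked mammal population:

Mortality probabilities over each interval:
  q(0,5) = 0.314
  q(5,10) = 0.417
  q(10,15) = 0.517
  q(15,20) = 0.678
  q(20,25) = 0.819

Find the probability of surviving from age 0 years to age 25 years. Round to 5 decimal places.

Survival from 0 to 25 is the product of surviving each interval: (1 − 0.314) × (1 − 0.417) × (1 − 0.517) × (1 − 0.678) × (1 − 0.819).
= 0.686 × 0.583 × 0.483 × 0.322 × 0.181 = 0.011258.

0.01126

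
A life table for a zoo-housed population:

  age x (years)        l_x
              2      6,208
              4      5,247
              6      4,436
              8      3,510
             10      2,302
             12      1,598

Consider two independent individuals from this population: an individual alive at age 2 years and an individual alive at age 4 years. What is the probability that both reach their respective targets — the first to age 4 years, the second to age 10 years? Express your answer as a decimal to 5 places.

0.37081

p₁ = l_4/l_2 = 5,247/6,208 = 0.845200; p₂ = l_10/l_4 = 2,302/5,247 = 0.438727.
P(both) = p₁ × p₂ = 0.845200 × 0.438727 = 0.370812.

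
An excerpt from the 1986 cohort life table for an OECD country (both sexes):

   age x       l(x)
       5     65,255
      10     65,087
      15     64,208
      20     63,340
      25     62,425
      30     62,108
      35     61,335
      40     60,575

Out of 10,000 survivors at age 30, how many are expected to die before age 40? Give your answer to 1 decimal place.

The relevant probability is 1 − 60,575/62,108 = 0.024683.
Expected number = 10,000 × 0.024683 = 246.8.

246.8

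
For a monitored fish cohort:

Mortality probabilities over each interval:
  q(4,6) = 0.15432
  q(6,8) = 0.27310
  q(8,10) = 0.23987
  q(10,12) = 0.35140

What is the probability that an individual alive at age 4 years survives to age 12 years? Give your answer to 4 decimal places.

0.3031

The overall survival probability is (1 − 0.15432) × (1 − 0.27310) × (1 − 0.23987) × (1 − 0.35140).
= 0.84568 × 0.72690 × 0.76013 × 0.64860 = 0.303072.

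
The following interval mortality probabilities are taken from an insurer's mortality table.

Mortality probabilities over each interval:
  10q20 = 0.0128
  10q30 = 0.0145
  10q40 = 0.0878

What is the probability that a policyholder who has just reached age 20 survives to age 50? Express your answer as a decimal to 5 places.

Survival from 20 to 50 is the product of surviving each interval: (1 − 0.0128) × (1 − 0.0145) × (1 − 0.0878).
= 0.9872 × 0.9855 × 0.9122 = 0.887466.

0.88747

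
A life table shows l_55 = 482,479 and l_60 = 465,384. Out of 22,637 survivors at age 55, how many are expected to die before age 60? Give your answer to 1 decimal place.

The relevant probability is 1 − 465,384/482,479 = 0.035432.
Expected number = 22,637 × 0.035432 = 802.1.

802.1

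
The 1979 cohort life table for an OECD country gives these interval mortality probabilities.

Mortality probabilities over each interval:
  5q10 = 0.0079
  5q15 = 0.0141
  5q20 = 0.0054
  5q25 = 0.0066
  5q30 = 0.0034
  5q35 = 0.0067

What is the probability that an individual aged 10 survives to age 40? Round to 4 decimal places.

Survival from 10 to 40 is the product of surviving each interval: (1 − 0.0079) × (1 − 0.0141) × (1 − 0.0054) × (1 − 0.0066) × (1 − 0.0034) × (1 − 0.0067).
= 0.9921 × 0.9859 × 0.9946 × 0.9934 × 0.9966 × 0.9933 = 0.956670.

0.9567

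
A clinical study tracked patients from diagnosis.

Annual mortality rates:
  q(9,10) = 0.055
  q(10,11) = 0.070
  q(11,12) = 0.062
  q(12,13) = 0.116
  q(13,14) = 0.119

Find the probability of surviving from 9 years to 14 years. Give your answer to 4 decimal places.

P(survive 9→14) = (1 − 0.055) × (1 − 0.070) × (1 − 0.062) × (1 − 0.116) × (1 − 0.119).
= 0.945 × 0.930 × 0.938 × 0.884 × 0.881 = 0.642016.

0.6420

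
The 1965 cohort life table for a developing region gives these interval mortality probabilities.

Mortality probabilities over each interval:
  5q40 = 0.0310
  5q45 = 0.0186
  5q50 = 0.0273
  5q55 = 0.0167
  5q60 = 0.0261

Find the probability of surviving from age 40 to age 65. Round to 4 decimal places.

Chaining the interval survival probabilities: (1 − 0.0310) × (1 − 0.0186) × (1 − 0.0273) × (1 − 0.0167) × (1 − 0.0261).
= 0.9690 × 0.9814 × 0.9727 × 0.9833 × 0.9739 = 0.885827.

0.8858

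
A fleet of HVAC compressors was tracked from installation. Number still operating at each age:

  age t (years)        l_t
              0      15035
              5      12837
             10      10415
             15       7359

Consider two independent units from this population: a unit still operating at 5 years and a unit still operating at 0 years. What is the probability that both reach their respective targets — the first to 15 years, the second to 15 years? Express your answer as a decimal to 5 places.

0.28059

p₁ = l_15/l_5 = 7359/12837 = 0.573265; p₂ = l_15/l_0 = 7359/15035 = 0.489458.
P(both) = p₁ × p₂ = 0.573265 × 0.489458 = 0.280589.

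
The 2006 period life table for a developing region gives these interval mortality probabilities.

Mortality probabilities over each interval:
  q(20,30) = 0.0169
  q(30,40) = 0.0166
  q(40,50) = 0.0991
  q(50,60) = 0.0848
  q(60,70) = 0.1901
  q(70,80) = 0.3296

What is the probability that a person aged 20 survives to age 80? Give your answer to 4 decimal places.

Chaining the interval survival probabilities: (1 − 0.0169) × (1 − 0.0166) × (1 − 0.0991) × (1 − 0.0848) × (1 − 0.1901) × (1 − 0.3296).
= 0.9831 × 0.9834 × 0.9009 × 0.9152 × 0.8099 × 0.6704 = 0.432799.

0.4328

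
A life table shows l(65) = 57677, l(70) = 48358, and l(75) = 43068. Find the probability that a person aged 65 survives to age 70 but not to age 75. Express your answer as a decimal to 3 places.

This is the probability of reaching 70 but not 75, conditional on being alive at 65: (l(70) − l(75)) / l(65).
= (48358 − 43068) / 57677 = 5290 / 57677 = 0.091718.

0.092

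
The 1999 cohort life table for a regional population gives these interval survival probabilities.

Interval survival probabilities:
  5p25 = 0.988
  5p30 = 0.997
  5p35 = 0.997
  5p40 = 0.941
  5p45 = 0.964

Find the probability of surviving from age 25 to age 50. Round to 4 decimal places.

The overall survival probability is 0.988 × 0.997 × 0.997 × 0.941 × 0.964.
= 0.890869.

0.8909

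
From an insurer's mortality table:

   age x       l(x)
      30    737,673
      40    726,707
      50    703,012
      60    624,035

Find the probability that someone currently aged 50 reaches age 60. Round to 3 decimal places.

0.888

The conditional survival probability is l(60)/l(50) = 624,035/703,012 = 0.887659.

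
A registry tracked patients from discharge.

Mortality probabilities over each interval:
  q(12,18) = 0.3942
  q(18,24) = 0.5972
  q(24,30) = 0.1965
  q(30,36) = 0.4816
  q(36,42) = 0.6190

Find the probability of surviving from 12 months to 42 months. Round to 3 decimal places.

0.039

Chaining the interval survival probabilities: (1 − 0.3942) × (1 − 0.5972) × (1 − 0.1965) × (1 − 0.4816) × (1 − 0.6190).
= 0.6058 × 0.4028 × 0.8035 × 0.5184 × 0.3810 = 0.038725.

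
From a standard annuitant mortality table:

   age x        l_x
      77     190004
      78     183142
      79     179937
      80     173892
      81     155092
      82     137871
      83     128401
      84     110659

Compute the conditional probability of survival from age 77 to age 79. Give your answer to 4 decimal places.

The conditional survival probability is l_79/l_77 = 179937/190004 = 0.947017.

0.9470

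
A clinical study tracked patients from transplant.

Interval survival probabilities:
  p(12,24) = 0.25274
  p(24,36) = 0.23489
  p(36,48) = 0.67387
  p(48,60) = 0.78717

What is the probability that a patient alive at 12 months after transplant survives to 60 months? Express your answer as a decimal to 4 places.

The overall survival probability is 0.25274 × 0.23489 × 0.67387 × 0.78717.
= 0.031491.

0.0315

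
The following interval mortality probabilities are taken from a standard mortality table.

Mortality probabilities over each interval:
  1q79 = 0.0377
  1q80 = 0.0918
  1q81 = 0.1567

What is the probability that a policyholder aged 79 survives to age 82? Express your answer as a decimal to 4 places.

The overall survival probability is (1 − 0.0377) × (1 − 0.0918) × (1 − 0.1567).
= 0.9623 × 0.9082 × 0.8433 = 0.737011.

0.7370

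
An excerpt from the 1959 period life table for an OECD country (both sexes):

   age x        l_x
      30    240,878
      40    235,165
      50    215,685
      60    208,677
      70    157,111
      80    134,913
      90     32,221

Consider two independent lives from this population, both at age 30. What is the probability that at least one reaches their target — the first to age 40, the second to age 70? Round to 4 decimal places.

0.9918

p₁ = l_40/l_30 = 235,165/240,878 = 0.976283; p₂ = l_70/l_30 = 157,111/240,878 = 0.652243.
P(at least one) = 1 − (1−p₁)(1−p₂) = 1 − 0.023717 × 0.347757 = 0.991752.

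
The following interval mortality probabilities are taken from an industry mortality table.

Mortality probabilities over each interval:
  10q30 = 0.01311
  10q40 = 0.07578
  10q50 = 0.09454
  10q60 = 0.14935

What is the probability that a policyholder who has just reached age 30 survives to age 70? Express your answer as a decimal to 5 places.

0.70253

40p30 = (1 − 0.01311) × (1 − 0.07578) × (1 − 0.09454) × (1 − 0.14935).
= 0.98689 × 0.92422 × 0.90546 × 0.85065 = 0.702529.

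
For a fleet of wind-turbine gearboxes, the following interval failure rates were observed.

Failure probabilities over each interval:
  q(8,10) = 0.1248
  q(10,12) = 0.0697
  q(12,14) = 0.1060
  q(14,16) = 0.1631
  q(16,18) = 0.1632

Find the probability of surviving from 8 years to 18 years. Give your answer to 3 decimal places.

0.510

Chaining the interval survival probabilities: (1 − 0.1248) × (1 − 0.0697) × (1 − 0.1060) × (1 − 0.1631) × (1 − 0.1632).
= 0.8752 × 0.9303 × 0.8940 × 0.8369 × 0.8368 = 0.509757.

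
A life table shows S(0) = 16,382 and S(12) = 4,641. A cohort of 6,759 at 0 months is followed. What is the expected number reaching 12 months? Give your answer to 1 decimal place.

1914.8

The relevant probability is 4,641/16,382 = 0.283299.
Expected number = 6,759 × 0.283299 = 1914.8.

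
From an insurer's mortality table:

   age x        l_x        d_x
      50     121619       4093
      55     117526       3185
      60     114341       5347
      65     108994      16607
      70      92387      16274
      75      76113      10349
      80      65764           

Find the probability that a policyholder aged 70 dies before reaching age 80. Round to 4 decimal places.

P(die before 80 | alive at 70) = 1 − l_80/l_70 = 1 − 65764/92387 = (26623)/92387 = 0.288168.

0.2882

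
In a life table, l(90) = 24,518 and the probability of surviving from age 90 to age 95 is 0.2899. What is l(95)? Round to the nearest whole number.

7108

l(95) = l(90) × p = 24,518 × 0.2899 = 7108.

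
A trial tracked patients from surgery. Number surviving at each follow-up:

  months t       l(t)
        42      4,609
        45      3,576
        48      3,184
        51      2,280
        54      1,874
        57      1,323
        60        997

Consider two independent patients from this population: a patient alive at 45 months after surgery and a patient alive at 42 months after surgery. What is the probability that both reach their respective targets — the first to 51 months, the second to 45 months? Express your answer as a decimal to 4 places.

0.4947

p₁ = l(51)/l(45) = 2,280/3,576 = 0.637584; p₂ = l(45)/l(42) = 3,576/4,609 = 0.775873.
P(both) = p₁ × p₂ = 0.637584 × 0.775873 = 0.494684.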